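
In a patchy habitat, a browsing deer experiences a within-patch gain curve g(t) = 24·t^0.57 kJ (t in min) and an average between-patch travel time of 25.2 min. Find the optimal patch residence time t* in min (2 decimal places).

33.40 min

By the marginal value theorem, leave when the instantaneous gain rate g'(t) equals the habitat-wide average g(t)/(T + t).
g'(t) = 0.57·24·t^-0.43. Setting 0.57·24·t^-0.43 = 24·t^0.57/(25.2+t) gives 0.57(25.2+t) = t, so 0.43·t = 0.57×25.2.
t* = 0.57×25.2/0.43 = 33.4 min.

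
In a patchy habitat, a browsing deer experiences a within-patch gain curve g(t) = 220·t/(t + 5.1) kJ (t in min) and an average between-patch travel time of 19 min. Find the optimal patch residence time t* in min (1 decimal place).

9.8 min

Optimal t* satisfies g'(t*) = g(t*)/(T + t*).
g'(t) = 220·5.1/(t + 5.1)². Setting 220·5.1/(t+5.1)² = 220t/[(t+5.1)(19+t)] gives 5.1(19+t) = t(t+5.1), so t² = 5.1×19 = 96.9.
t* = √96.9 = 9.844 min.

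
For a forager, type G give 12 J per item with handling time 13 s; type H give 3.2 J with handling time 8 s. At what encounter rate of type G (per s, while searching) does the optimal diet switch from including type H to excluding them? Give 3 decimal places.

0.059 per s

The zero-one rule: include type H iff E₂/h₂ > λE₁/(1+λh₁). Equality gives the switch point.
λE₁h₂ = E₂ + λE₂h₁ ⇒ λ = E₂/(E₁h₂ − E₂h₁) = 3.2/(96 − 41.6) = 0.05882 per s.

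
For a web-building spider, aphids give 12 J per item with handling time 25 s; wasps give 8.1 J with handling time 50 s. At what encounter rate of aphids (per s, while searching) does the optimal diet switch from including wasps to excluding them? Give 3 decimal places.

The zero-one rule: include wasps iff E₂/h₂ > λE₁/(1+λh₁). Equality gives the switch point.
λE₁h₂ = E₂ + λE₂h₁ ⇒ λ = E₂/(E₁h₂ − E₂h₁) = 8.1/(600 − 202.5) = 0.02038 per s.

0.020 per s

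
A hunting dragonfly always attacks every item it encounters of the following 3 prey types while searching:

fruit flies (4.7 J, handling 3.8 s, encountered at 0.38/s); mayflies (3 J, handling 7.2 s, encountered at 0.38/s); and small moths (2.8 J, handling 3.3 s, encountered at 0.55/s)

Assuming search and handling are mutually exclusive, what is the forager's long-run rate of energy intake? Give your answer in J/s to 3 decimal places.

Energy encountered per unit search time: 0.38×4.7 + 0.38×3 + 0.55×2.8 = 4.466 J/s.
Handling time per unit search time: 0.38×3.8 + 0.38×7.2 + 0.55×3.3 = 5.995.
Rate = 4.466/(1 + 5.995) = 0.6385 J/s.

0.638 J/s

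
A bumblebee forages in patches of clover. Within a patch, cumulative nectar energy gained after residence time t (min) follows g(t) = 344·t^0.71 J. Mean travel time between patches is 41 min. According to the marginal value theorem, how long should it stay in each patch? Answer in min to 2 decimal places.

100.38 min

Maximise g(t)/(T+t): set derivative to zero → g'(t)(T+t) = g(t).
g'(t) = 0.71·344·t^-0.29. Setting 0.71·344·t^-0.29 = 344·t^0.71/(41+t) gives 0.71(41+t) = t, so 0.29·t = 0.71×41.
t* = 0.71×41/0.29 = 100.4 min.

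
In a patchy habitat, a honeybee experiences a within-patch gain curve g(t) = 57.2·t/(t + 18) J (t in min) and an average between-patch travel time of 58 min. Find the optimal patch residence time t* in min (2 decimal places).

By the marginal value theorem, leave when the instantaneous gain rate g'(t) equals the habitat-wide average g(t)/(T + t).
g'(t) = 57.2·18/(t + 18)². Setting 57.2·18/(t+18)² = 57.2t/[(t+18)(58+t)] gives 18(58+t) = t(t+18), so t² = 18×58 = 1044.
t* = √1044 = 32.31 min.

32.31 min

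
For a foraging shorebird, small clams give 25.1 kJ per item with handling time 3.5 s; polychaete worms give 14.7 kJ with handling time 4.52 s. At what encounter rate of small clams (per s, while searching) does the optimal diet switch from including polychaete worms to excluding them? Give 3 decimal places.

0.237 per s

The zero-one rule: include polychaete worms iff E₂/h₂ > λE₁/(1+λh₁). Equality gives the switch point.
λE₁h₂ = E₂ + λE₂h₁ ⇒ λ = E₂/(E₁h₂ − E₂h₁) = 14.7/(113.5 − 51.45) = 0.2371 per s.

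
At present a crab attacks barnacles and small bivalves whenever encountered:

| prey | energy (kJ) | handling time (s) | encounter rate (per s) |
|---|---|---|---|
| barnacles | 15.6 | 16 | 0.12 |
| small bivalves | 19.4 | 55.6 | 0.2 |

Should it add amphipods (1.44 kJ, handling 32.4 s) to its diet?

Current rate: (0.12×15.6 + 0.2×19.4)/(1 + 0.12×16 + 0.2×55.6) = 0.4097 kJ/s.
amphipods: E/h = 1.44/32.4 = 0.04444 kJ/s.
0.04444 < 0.4097, so adding amphipods would lower the average — exclude it.

No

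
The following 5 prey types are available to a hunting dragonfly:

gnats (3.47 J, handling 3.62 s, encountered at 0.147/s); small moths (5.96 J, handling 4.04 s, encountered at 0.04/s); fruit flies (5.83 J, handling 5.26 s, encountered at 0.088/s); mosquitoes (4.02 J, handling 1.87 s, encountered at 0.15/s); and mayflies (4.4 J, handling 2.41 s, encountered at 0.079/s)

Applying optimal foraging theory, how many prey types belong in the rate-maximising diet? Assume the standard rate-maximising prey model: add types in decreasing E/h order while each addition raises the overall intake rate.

5

Profitabilities (E/h, J/s): mosquitoes 2.15, mayflies 1.83, small moths 1.48, fruit flies 1.11, gnats 0.959. Add prey in this order while the next type's profitability exceeds the intake rate on those already taken.
Rate on top 1: 0.4709. mayflies: 1.83 > 0.4709 → include.
Rate on top 2: 0.6463. small moths: 1.48 > 0.6463 → include.
Rate on top 3: 0.7283. fruit flies: 1.11 > 0.7283 → include.
Rate on top 4: 0.8123. gnats: 0.959 > 0.8123 → include.
Optimal diet: mosquitoes, mayflies, small moths, fruit flies, gnats — 5 of 5 types.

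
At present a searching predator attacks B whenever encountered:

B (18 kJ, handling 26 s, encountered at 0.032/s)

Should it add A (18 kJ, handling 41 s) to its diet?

Intake rate on the current diet: R = (0.032×18) / (1 + 0.032×26) = 0.576/1.832 = 0.3144 kJ/s.
Profitability of A: 18/41 = 0.439 kJ/s.
0.439 > 0.3144, so adding A raises the average — include it.

Yes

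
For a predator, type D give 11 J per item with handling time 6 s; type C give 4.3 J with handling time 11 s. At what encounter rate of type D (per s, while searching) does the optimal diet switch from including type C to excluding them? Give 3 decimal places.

At the threshold, the rate on type D alone equals the profitability of type C: λ·11/(1 + λ·6) = 4.3/11 = 0.3909.
Rearranging, λ(11 − 0.3909×6) = 0.3909, so λ = 0.3909/8.655 = 0.04517 per s.

0.045 per s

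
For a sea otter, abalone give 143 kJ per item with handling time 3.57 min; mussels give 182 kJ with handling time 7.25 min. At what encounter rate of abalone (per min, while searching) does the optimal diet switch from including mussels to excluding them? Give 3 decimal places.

At the threshold, the rate on abalone alone equals the profitability of mussels: λ·143/(1 + λ·3.57) = 182/7.25 = 25.1.
Rearranging, λ(143 − 25.1×3.57) = 25.1, so λ = 25.1/53.38 = 0.4703 per min.

0.470 per min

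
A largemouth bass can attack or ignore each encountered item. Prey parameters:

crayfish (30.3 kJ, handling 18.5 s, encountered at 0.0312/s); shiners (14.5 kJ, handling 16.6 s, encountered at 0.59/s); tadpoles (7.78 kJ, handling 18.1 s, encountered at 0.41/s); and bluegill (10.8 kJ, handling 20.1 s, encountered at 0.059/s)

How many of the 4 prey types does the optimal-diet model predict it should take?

2

Rank by E/h (kJ/s): crayfish 1.64, shiners 0.873, bluegill 0.537, tadpoles 0.43. Include each in turn until the next type's E/h falls below the running intake rate.
Rate on top 1: 0.5994. shiners: 0.873 > 0.5994 → include.
Rate on top 2: 0.8355. bluegill: 0.537 < 0.8355 → exclude; stop.
Optimal diet: crayfish, shiners — 2 of 4 types.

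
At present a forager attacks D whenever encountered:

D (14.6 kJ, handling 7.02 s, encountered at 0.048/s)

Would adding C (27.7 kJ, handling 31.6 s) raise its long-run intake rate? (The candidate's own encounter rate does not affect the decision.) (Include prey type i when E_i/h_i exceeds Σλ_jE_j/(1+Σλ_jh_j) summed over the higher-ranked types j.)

Current rate: (0.048×14.6)/(1 + 0.048×7.02) = 0.5242 kJ/s.
Profitability of C: 27.7/31.6 = 0.8766 kJ/s.
Since 0.8766 > R, including C increases the long-run rate.

Yes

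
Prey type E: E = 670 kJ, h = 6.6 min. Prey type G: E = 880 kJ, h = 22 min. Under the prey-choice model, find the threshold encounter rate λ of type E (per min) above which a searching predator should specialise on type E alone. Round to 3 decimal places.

0.099 per min

Drop type G once their profitability E₂/h₂ falls below the rate achievable on type E alone: E₂/h₂ = λE₁/(1 + λh₁).
Solve for λ: λE₁h₂ = E₂(1 + λh₁) → λ(E₁h₂ − E₂h₁) = E₂ → λ = E₂/(E₁h₂ − E₂h₁).
λ = 880/(670×22 − 880×6.6) = 880/8932 = 0.09852 per min.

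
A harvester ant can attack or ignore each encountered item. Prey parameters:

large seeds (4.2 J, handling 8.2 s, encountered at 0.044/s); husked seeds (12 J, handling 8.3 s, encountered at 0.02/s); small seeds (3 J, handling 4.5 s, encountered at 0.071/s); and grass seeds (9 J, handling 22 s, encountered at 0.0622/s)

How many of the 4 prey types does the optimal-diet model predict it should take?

Profitabilities (E/h, J/s): husked seeds 1.45, small seeds 0.667, large seeds 0.512, grass seeds 0.409. Add prey in this order while the next type's profitability exceeds the intake rate on those already taken.
Rate on top 1: 0.2058. small seeds: 0.667 > 0.2058 → include.
Rate on top 2: 0.3049. large seeds: 0.512 > 0.3049 → include.
Rate on top 3: 0.3454. grass seeds: 0.409 > 0.3454 → include.
Optimal diet: husked seeds, small seeds, large seeds, grass seeds — 4 of 4 types.

4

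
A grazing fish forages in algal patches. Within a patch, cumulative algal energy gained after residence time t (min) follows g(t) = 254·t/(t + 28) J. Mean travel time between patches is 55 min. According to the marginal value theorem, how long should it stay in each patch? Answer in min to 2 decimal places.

39.24 min

Optimal t* satisfies g'(t*) = g(t*)/(T + t*).
g'(t) = 254·28/(t + 28)². Setting 254·28/(t+28)² = 254t/[(t+28)(55+t)] gives 28(55+t) = t(t+28), so t² = 28×55 = 1540.
t* = √1540 = 39.24 min.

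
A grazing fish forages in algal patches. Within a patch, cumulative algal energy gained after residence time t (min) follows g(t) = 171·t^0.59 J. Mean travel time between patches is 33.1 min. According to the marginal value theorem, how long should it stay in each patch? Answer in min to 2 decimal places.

Maximise g(t)/(T+t): set derivative to zero → g'(t)(T+t) = g(t).
g'(t) = 0.59·171·t^-0.41. Setting 0.59·171·t^-0.41 = 171·t^0.59/(33.1+t) gives 0.59(33.1+t) = t, so 0.41·t = 0.59×33.1.
t* = 0.59×33.1/0.41 = 47.63 min.

47.63 min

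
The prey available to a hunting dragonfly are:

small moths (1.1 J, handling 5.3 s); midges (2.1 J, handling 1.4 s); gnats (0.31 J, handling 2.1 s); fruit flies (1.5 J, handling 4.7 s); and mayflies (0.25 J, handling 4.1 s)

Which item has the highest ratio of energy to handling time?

In descending order of E/h:
midges: 2.1/1.4 = 1.5 J/s
fruit flies: 1.5/4.7 = 0.319 J/s
small moths: 1.1/5.3 = 0.208 J/s
gnats: 0.31/2.1 = 0.148 J/s
mayflies: 0.25/4.1 = 0.061 J/s

midges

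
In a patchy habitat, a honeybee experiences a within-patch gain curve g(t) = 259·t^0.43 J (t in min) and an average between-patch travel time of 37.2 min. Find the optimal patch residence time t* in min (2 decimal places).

By the marginal value theorem, leave when the instantaneous gain rate g'(t) equals the habitat-wide average g(t)/(T + t).
g'(t) = 0.43·259·t^-0.57. Setting 0.43·259·t^-0.57 = 259·t^0.43/(37.2+t) gives 0.43(37.2+t) = t, so 0.57·t = 0.43×37.2.
t* = 0.43×37.2/0.57 = 28.06 min.

28.06 min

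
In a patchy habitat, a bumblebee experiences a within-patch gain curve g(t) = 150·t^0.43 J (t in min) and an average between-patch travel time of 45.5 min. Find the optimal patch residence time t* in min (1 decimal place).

Maximise g(t)/(T+t): set derivative to zero → g'(t)(T+t) = g(t).
g'(t) = 0.43·150·t^-0.57. Setting 0.43·150·t^-0.57 = 150·t^0.43/(45.5+t) gives 0.43(45.5+t) = t, so 0.57·t = 0.43×45.5.
t* = 0.43×45.5/0.57 = 34.32 min.

34.3 min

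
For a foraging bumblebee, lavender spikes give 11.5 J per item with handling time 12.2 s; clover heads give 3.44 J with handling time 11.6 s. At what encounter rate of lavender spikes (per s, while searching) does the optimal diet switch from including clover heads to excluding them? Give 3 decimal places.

0.038 per s

At the threshold, the rate on lavender spikes alone equals the profitability of clover heads: λ·11.5/(1 + λ·12.2) = 3.44/11.6 = 0.2966.
Rearranging, λ(11.5 − 0.2966×12.2) = 0.2966, so λ = 0.2966/7.882 = 0.03762 per s.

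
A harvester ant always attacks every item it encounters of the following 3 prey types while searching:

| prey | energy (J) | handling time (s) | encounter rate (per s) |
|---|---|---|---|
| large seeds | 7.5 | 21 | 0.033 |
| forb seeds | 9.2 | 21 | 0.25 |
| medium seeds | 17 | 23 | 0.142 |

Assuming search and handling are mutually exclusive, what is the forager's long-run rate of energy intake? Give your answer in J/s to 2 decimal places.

0.49 J/s

R = (0.033×7.5 + 0.25×9.2 + 0.142×17) / (1 + 0.033×21 + 0.25×21 + 0.142×23) = 4.961/10.21 = 0.486 J/s.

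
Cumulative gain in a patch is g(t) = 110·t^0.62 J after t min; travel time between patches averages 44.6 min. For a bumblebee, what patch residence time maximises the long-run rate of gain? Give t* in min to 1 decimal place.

72.8 min

By the marginal value theorem, leave when the instantaneous gain rate g'(t) equals the habitat-wide average g(t)/(T + t).
g'(t) = 0.62·110·t^-0.38. Setting 0.62·110·t^-0.38 = 110·t^0.62/(44.6+t) gives 0.62(44.6+t) = t, so 0.38·t = 0.62×44.6.
t* = 0.62×44.6/0.38 = 72.77 min.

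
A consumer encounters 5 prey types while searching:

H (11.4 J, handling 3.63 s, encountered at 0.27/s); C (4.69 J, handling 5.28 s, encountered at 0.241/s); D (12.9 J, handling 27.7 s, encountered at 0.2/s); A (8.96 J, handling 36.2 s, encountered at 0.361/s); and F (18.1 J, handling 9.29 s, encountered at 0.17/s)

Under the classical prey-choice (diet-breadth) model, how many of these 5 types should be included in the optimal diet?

2

Profitabilities (E/h, J/s): H 3.14, F 1.95, C 0.888, D 0.466, A 0.248. Add prey in this order while the next type's profitability exceeds the intake rate on those already taken.
Rate on top 1: 1.554. F: 1.95 > 1.554 → include.
Rate on top 2: 1.729. C: 0.888 < 1.729 → exclude; stop.
Optimal diet: H, F — 2 of 5 types.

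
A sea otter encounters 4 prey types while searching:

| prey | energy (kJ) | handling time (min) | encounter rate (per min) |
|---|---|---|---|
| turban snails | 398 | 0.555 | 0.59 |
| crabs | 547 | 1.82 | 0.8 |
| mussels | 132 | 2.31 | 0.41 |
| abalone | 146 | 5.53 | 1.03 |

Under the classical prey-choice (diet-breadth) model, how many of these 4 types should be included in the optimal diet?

2

Rank by E/h (kJ/min): turban snails 717, crabs 301, mussels 57.1, abalone 26.4. Include each in turn until the next type's E/h falls below the running intake rate.
Rate on top 1: 176.9. crabs: 301 > 176.9 → include.
Rate on top 2: 241.6. mussels: 57.1 < 241.6 → exclude; stop.
Optimal diet: turban snails, crabs — 2 of 4 types.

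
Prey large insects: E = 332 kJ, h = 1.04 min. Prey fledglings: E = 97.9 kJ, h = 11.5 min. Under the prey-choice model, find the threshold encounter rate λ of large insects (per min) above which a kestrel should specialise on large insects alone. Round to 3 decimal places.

0.026 per min

Drop fledglings once their profitability E₂/h₂ falls below the rate achievable on large insects alone: E₂/h₂ = λE₁/(1 + λh₁).
Solve for λ: λE₁h₂ = E₂(1 + λh₁) → λ(E₁h₂ − E₂h₁) = E₂ → λ = E₂/(E₁h₂ − E₂h₁).
λ = 97.9/(332×11.5 − 97.9×1.04) = 97.9/3716 = 0.02634 per min.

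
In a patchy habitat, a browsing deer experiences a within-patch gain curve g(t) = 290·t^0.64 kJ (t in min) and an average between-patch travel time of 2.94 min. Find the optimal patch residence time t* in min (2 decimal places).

5.23 min

Optimal t* satisfies g'(t*) = g(t*)/(T + t*).
g'(t) = 0.64·290·t^-0.36. Setting 0.64·290·t^-0.36 = 290·t^0.64/(2.94+t) gives 0.64(2.94+t) = t, so 0.36·t = 0.64×2.94.
t* = 0.64×2.94/0.36 = 5.227 min.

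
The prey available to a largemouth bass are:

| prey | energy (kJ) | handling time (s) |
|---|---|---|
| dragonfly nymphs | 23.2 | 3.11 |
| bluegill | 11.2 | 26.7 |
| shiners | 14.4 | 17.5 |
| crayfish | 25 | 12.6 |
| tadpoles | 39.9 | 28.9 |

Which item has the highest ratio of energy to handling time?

In descending order of E/h:
dragonfly nymphs: 23.2/3.11 = 7.46 kJ/s
crayfish: 25/12.6 = 1.98 kJ/s
tadpoles: 39.9/28.9 = 1.38 kJ/s
shiners: 14.4/17.5 = 0.823 kJ/s
bluegill: 11.2/26.7 = 0.419 kJ/s

dragonfly nymphs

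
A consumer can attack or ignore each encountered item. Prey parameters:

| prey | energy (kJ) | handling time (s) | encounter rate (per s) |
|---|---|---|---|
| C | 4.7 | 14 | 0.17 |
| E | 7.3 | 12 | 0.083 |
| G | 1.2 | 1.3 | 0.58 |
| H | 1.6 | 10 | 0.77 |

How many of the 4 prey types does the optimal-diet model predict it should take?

Rank by E/h (kJ/s): G 0.923, E 0.608, C 0.336, H 0.16. Include each in turn until the next type's E/h falls below the running intake rate.
Rate on top 1: 0.3968. E: 0.608 > 0.3968 → include.
Rate on top 2: 0.4734. C: 0.336 < 0.4734 → exclude; stop.
Optimal diet: G, E — 2 of 4 types.

2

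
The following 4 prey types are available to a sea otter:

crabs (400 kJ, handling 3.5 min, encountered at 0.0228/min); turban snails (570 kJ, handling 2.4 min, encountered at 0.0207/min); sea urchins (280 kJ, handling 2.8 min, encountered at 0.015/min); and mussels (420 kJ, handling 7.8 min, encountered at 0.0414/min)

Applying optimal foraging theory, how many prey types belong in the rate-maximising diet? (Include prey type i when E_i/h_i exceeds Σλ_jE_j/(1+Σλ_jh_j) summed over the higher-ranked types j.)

Profitabilities (E/h, kJ/min): turban snails 238, crabs 114, sea urchins 100, mussels 53.8. Add prey in this order while the next type's profitability exceeds the intake rate on those already taken.
Rate on top 1: 11.24. crabs: 114 > 11.24 → include.
Rate on top 2: 18.52. sea urchins: 100 > 18.52 → include.
Rate on top 3: 21.44. mussels: 53.8 > 21.44 → include.
Optimal diet: turban snails, crabs, sea urchins, mussels — 4 of 4 types.

4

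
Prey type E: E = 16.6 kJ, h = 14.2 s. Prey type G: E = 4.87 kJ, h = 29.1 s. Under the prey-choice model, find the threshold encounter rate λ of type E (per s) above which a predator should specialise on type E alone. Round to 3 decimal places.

0.012 per s

The zero-one rule: include type G iff E₂/h₂ > λE₁/(1+λh₁). Equality gives the switch point.
λE₁h₂ = E₂ + λE₂h₁ ⇒ λ = E₂/(E₁h₂ − E₂h₁) = 4.87/(483.1 − 69.15) = 0.01177 per s.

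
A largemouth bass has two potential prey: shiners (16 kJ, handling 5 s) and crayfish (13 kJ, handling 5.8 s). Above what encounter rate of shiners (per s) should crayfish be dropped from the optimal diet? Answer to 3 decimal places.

At the threshold, the rate on shiners alone equals the profitability of crayfish: λ·16/(1 + λ·5) = 13/5.8 = 2.241.
Rearranging, λ(16 − 2.241×5) = 2.241, so λ = 2.241/4.793 = 0.4676 per s.

0.468 per s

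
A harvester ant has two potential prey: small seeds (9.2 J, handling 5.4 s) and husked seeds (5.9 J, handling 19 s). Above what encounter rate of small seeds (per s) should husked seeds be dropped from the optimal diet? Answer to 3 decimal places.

The zero-one rule: include husked seeds iff E₂/h₂ > λE₁/(1+λh₁). Equality gives the switch point.
λE₁h₂ = E₂ + λE₂h₁ ⇒ λ = E₂/(E₁h₂ − E₂h₁) = 5.9/(174.8 − 31.86) = 0.04128 per s.

0.041 per s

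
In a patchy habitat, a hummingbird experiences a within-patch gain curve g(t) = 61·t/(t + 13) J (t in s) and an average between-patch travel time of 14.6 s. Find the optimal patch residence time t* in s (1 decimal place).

13.8 s

By the marginal value theorem, leave when the instantaneous gain rate g'(t) equals the habitat-wide average g(t)/(T + t).
g'(t) = 61·13/(t + 13)². Setting 61·13/(t+13)² = 61t/[(t+13)(14.6+t)] gives 13(14.6+t) = t(t+13), so t² = 13×14.6 = 189.8.
t* = √189.8 = 13.78 s.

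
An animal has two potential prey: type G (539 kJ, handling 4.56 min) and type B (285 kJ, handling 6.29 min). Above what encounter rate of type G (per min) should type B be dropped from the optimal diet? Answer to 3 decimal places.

The zero-one rule: include type B iff E₂/h₂ > λE₁/(1+λh₁). Equality gives the switch point.
λE₁h₂ = E₂ + λE₂h₁ ⇒ λ = E₂/(E₁h₂ − E₂h₁) = 285/(3390 − 1300) = 0.1363 per min.

0.136 per min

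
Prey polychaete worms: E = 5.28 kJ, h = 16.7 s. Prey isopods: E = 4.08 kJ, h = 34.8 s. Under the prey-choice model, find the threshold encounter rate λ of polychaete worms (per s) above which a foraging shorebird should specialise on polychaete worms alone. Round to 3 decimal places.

0.035 per s

At the threshold, the rate on polychaete worms alone equals the profitability of isopods: λ·5.28/(1 + λ·16.7) = 4.08/34.8 = 0.1172.
Rearranging, λ(5.28 − 0.1172×16.7) = 0.1172, so λ = 0.1172/3.322 = 0.03529 per s.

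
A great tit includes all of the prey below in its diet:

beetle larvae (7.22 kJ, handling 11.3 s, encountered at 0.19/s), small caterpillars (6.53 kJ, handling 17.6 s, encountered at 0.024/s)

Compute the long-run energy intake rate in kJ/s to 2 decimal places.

R = (0.19×7.22 + 0.024×6.53) / (1 + 0.19×11.3 + 0.024×17.6) = 1.529/3.569 = 0.4282 kJ/s.

0.43 kJ/s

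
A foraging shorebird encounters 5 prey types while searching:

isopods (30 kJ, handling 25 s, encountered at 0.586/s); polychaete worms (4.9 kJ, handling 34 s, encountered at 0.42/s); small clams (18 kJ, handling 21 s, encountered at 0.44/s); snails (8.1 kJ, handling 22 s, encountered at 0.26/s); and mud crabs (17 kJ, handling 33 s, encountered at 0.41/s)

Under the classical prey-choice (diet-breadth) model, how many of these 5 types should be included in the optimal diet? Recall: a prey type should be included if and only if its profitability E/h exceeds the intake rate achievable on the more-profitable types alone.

Profitabilities (E/h, kJ/s): isopods 1.2, small clams 0.857, mud crabs 0.515, snails 0.368, polychaete worms 0.144. Add prey in this order while the next type's profitability exceeds the intake rate on those already taken.
Rate on top 1: 1.123. small clams: 0.857 < 1.123 → exclude; stop.
Optimal diet: isopods — 1 of 5 types.

1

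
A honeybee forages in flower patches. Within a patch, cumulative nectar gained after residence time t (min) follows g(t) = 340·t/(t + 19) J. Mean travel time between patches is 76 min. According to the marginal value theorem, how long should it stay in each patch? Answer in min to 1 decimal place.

Optimal t* satisfies g'(t*) = g(t*)/(T + t*).
g'(t) = 340·19/(t + 19)². Setting 340·19/(t+19)² = 340t/[(t+19)(76+t)] gives 19(76+t) = t(t+19), so t² = 19×76 = 1444.
t* = √1444 = 38 min.

38.0 min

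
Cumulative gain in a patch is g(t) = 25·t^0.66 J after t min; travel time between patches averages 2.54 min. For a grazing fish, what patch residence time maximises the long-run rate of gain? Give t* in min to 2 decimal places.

4.93 min

By the marginal value theorem, leave when the instantaneous gain rate g'(t) equals the habitat-wide average g(t)/(T + t).
g'(t) = 0.66·25·t^-0.34. Setting 0.66·25·t^-0.34 = 25·t^0.66/(2.54+t) gives 0.66(2.54+t) = t, so 0.34·t = 0.66×2.54.
t* = 0.66×2.54/0.34 = 4.931 min.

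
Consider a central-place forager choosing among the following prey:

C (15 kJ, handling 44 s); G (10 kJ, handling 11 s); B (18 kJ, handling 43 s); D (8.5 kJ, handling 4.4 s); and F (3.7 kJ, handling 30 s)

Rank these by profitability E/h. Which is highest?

D

In descending order of E/h:
D: 8.5/4.4 = 1.93 kJ/s
G: 10/11 = 0.909 kJ/s
B: 18/43 = 0.419 kJ/s
C: 15/44 = 0.341 kJ/s
F: 3.7/30 = 0.123 kJ/s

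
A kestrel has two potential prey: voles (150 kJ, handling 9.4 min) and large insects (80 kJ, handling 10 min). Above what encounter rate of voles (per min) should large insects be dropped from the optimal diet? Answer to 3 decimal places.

0.107 per min

At the threshold, the rate on voles alone equals the profitability of large insects: λ·150/(1 + λ·9.4) = 80/10 = 8.
Rearranging, λ(150 − 8×9.4) = 8, so λ = 8/74.8 = 0.107 per min.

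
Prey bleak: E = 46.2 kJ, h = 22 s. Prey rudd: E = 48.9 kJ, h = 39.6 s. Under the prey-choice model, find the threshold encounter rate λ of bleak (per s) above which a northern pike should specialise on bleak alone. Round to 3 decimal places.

0.065 per s

The zero-one rule: include rudd iff E₂/h₂ > λE₁/(1+λh₁). Equality gives the switch point.
λE₁h₂ = E₂ + λE₂h₁ ⇒ λ = E₂/(E₁h₂ − E₂h₁) = 48.9/(1830 − 1076) = 0.06488 per s.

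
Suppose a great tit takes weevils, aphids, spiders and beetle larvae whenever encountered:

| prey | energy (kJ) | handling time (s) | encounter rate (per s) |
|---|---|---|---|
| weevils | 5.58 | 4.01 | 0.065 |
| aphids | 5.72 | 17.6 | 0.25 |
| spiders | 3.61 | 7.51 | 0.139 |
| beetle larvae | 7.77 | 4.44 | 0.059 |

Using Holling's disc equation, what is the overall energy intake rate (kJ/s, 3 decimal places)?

0.395 kJ/s

R = Σλ_iE_i / (1 + Σλ_ih_i)
Numerator: 0.065×5.58 + 0.25×5.72 + 0.139×3.61 + 0.059×7.77 = 2.753
Denominator: 1 + 0.065×4.01 + 0.25×17.6 + 0.139×7.51 + 0.059×4.44 = 6.966
R = 2.753/6.966 = 0.3952 kJ/s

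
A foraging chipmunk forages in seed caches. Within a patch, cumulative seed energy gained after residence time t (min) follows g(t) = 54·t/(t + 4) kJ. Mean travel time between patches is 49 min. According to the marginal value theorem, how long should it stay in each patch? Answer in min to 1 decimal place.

14.0 min

Maximise g(t)/(T+t): set derivative to zero → g'(t)(T+t) = g(t).
g'(t) = 54·4/(t + 4)². Setting 54·4/(t+4)² = 54t/[(t+4)(49+t)] gives 4(49+t) = t(t+4), so t² = 4×49 = 196.
t* = √196 = 14 min.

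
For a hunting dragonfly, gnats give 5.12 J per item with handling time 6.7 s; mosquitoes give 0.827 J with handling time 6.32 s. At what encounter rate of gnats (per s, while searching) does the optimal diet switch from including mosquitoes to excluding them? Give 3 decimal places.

0.031 per s

The zero-one rule: include mosquitoes iff E₂/h₂ > λE₁/(1+λh₁). Equality gives the switch point.
λE₁h₂ = E₂ + λE₂h₁ ⇒ λ = E₂/(E₁h₂ − E₂h₁) = 0.827/(32.36 − 5.541) = 0.03084 per s.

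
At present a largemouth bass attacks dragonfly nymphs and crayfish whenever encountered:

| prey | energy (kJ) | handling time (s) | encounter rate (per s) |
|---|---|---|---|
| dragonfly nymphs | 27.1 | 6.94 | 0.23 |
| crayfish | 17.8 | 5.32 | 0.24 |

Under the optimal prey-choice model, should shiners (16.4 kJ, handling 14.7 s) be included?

No

Intake rate on the current diet: R = (0.23×27.1 + 0.24×17.8) / (1 + 0.23×6.94 + 0.24×5.32) = 10.51/3.873 = 2.712 kJ/s.
shiners: E/h = 16.4/14.7 = 1.116 kJ/s.
1.116 < 2.712, so adding shiners would lower the average — exclude it.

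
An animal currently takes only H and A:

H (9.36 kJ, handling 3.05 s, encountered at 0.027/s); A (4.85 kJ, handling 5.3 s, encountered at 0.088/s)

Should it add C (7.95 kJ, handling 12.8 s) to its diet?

Current rate: (0.027×9.36 + 0.088×4.85)/(1 + 0.027×3.05 + 0.088×5.3) = 0.4388 kJ/s.
Profitability of C: 7.95/12.8 = 0.6211 kJ/s.
Since 0.6211 > R, including C increases the long-run rate.

Yes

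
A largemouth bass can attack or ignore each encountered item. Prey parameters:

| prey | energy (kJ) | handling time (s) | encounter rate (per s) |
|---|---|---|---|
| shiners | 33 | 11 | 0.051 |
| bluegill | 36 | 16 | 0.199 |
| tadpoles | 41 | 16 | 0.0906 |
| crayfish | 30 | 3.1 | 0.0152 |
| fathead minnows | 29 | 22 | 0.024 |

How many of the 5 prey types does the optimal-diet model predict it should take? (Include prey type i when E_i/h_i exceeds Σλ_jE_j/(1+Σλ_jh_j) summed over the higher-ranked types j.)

E/h in descending order: crayfish 9.68, shiners 3, tadpoles 2.56, bluegill 2.25, fathead minnows 1.32 kJ/s. The optimal diet is the largest prefix of this list for which every included type satisfies E_i/h_i > R on the types above it.
Rate on top 1: 0.4355. shiners: 3 > 0.4355 → include.
Rate on top 2: 1.33. tadpoles: 2.56 > 1.33 → include.
Rate on top 3: 1.914. bluegill: 2.25 > 1.914 → include.
Rate on top 4: 2.086. fathead minnows: 1.32 < 2.086 → exclude; stop.
Optimal diet: crayfish, shiners, tadpoles, bluegill — 4 of 5 types.

4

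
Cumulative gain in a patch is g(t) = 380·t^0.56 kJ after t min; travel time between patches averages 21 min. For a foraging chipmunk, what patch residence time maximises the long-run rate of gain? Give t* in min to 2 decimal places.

26.73 min

Optimal t* satisfies g'(t*) = g(t*)/(T + t*).
g'(t) = 0.56·380·t^-0.44. Setting 0.56·380·t^-0.44 = 380·t^0.56/(21+t) gives 0.56(21+t) = t, so 0.44·t = 0.56×21.
t* = 0.56×21/0.44 = 26.73 min.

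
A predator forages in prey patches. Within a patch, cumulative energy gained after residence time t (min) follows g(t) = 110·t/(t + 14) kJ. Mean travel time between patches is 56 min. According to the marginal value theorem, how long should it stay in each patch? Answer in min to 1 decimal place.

28.0 min

By the marginal value theorem, leave when the instantaneous gain rate g'(t) equals the habitat-wide average g(t)/(T + t).
g'(t) = 110·14/(t + 14)². Setting 110·14/(t+14)² = 110t/[(t+14)(56+t)] gives 14(56+t) = t(t+14), so t² = 14×56 = 784.
t* = √784 = 28 min.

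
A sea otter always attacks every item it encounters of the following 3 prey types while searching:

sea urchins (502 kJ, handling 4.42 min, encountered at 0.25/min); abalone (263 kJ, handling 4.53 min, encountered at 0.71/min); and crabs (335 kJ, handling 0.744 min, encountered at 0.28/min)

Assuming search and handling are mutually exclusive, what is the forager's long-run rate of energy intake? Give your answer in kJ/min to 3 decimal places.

73.428 kJ/min

Energy encountered per unit search time: 0.25×502 + 0.71×263 + 0.28×335 = 406 kJ/min.
Handling time per unit search time: 0.25×4.42 + 0.71×4.53 + 0.28×0.744 = 4.53.
Rate = 406/(1 + 4.53) = 73.43 kJ/min.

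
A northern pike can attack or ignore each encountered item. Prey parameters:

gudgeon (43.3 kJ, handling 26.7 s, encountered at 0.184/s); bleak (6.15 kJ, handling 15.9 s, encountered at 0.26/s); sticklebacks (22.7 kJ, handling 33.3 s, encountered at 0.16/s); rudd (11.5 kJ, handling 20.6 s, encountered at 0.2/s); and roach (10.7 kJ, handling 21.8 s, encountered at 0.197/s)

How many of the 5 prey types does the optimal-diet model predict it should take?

1

Rank by E/h (kJ/s): gudgeon 1.62, sticklebacks 0.682, rudd 0.558, roach 0.491, bleak 0.387. Include each in turn until the next type's E/h falls below the running intake rate.
Rate on top 1: 1.347. sticklebacks: 0.682 < 1.347 → exclude; stop.
Optimal diet: gudgeon — 1 of 5 types.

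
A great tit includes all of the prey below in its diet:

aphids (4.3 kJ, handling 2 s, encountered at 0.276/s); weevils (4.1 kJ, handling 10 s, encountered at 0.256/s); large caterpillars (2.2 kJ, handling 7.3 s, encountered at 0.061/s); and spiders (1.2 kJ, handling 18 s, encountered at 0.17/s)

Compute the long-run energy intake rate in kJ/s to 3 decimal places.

Energy encountered per unit search time: 0.276×4.3 + 0.256×4.1 + 0.061×2.2 + 0.17×1.2 = 2.575 kJ/s.
Handling time per unit search time: 0.276×2 + 0.256×10 + 0.061×7.3 + 0.17×18 = 6.617.
Rate = 2.575/(1 + 6.617) = 0.338 kJ/s.

0.338 kJ/s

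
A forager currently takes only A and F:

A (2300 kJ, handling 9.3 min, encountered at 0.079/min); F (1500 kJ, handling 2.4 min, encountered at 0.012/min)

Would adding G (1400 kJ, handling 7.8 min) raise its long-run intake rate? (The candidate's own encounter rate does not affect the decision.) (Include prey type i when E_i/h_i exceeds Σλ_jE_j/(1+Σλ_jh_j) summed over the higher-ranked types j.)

Intake rate on the current diet: R = (0.079×2300 + 0.012×1500) / (1 + 0.079×9.3 + 0.012×2.4) = 199.7/1.764 = 113.2 kJ/min.
Profitability of G: 1400/7.8 = 179.5 kJ/min.
179.5 > 113.2, so adding G raises the average — include it.

Yes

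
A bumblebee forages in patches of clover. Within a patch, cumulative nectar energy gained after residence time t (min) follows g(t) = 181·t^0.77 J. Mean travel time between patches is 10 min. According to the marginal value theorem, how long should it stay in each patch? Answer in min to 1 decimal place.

By the marginal value theorem, leave when the instantaneous gain rate g'(t) equals the habitat-wide average g(t)/(T + t).
g'(t) = 0.77·181·t^-0.23. Setting 0.77·181·t^-0.23 = 181·t^0.77/(10+t) gives 0.77(10+t) = t, so 0.23·t = 0.77×10.
t* = 0.77×10/0.23 = 33.48 min.

33.5 min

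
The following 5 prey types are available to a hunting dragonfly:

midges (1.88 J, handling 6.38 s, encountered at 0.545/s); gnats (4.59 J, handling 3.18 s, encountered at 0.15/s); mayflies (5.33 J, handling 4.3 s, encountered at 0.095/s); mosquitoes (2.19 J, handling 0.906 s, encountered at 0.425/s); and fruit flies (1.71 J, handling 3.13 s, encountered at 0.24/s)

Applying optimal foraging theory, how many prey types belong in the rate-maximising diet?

3

Rank by E/h (J/s): mosquitoes 2.42, gnats 1.44, mayflies 1.24, fruit flies 0.546, midges 0.295. Include each in turn until the next type's E/h falls below the running intake rate.
Rate on top 1: 0.672. gnats: 1.44 > 0.672 → include.
Rate on top 2: 0.8696. mayflies: 1.24 > 0.8696 → include.
Rate on top 3: 0.9362. fruit flies: 0.546 < 0.9362 → exclude; stop.
Optimal diet: mosquitoes, gnats, mayflies — 3 of 5 types.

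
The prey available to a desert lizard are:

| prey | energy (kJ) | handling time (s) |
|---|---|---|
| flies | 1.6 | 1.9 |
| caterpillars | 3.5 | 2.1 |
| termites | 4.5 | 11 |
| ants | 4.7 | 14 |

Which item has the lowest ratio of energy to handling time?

ants

In descending order of E/h:
caterpillars: 3.5/2.1 = 1.67 kJ/s
flies: 1.6/1.9 = 0.842 kJ/s
termites: 4.5/11 = 0.409 kJ/s
ants: 4.7/14 = 0.336 kJ/s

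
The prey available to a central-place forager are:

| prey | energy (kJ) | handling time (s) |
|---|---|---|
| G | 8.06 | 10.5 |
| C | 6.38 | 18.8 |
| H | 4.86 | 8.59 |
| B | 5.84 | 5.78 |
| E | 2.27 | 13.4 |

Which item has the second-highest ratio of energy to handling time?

Profitability E/h (kJ/s): G = 8.06/10.5 = 0.768, C = 6.38/18.8 = 0.339, H = 4.86/8.59 = 0.566, B = 5.84/5.78 = 1.01, E = 2.27/13.4 = 0.169.
Ranked: B > G > H > C > E.

G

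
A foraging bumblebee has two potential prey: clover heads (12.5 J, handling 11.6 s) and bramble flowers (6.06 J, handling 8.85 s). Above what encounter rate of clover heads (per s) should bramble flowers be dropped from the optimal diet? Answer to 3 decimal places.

The zero-one rule: include bramble flowers iff E₂/h₂ > λE₁/(1+λh₁). Equality gives the switch point.
λE₁h₂ = E₂ + λE₂h₁ ⇒ λ = E₂/(E₁h₂ − E₂h₁) = 6.06/(110.6 − 70.3) = 0.1503 per s.

0.150 per s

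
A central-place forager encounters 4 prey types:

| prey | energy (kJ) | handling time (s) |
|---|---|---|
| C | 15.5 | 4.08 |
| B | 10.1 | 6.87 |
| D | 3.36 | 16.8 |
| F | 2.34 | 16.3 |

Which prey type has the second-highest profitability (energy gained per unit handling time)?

In descending order of E/h:
C: 15.5/4.08 = 3.8 kJ/s
B: 10.1/6.87 = 1.47 kJ/s
D: 3.36/16.8 = 0.2 kJ/s
F: 2.34/16.3 = 0.144 kJ/s

B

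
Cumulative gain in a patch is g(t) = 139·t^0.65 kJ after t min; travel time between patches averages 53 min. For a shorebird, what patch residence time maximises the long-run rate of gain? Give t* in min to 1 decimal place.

98.4 min

By the marginal value theorem, leave when the instantaneous gain rate g'(t) equals the habitat-wide average g(t)/(T + t).
g'(t) = 0.65·139·t^-0.35. Setting 0.65·139·t^-0.35 = 139·t^0.65/(53+t) gives 0.65(53+t) = t, so 0.35·t = 0.65×53.
t* = 0.65×53/0.35 = 98.43 min.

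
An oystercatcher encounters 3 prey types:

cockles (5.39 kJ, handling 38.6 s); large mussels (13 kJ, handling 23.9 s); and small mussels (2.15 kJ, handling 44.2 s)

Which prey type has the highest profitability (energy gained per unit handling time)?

In descending order of E/h:
large mussels: 13/23.9 = 0.544 kJ/s
cockles: 5.39/38.6 = 0.14 kJ/s
small mussels: 2.15/44.2 = 0.0486 kJ/s

large mussels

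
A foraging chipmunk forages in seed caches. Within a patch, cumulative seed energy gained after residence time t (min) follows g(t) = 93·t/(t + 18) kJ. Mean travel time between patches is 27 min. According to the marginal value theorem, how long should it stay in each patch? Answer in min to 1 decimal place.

22.0 min

By the marginal value theorem, leave when the instantaneous gain rate g'(t) equals the habitat-wide average g(t)/(T + t).
g'(t) = 93·18/(t + 18)². Setting 93·18/(t+18)² = 93t/[(t+18)(27+t)] gives 18(27+t) = t(t+18), so t² = 18×27 = 486.
t* = √486 = 22.05 min.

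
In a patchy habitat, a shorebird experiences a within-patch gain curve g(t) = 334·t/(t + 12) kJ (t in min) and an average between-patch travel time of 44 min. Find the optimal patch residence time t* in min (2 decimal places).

By the marginal value theorem, leave when the instantaneous gain rate g'(t) equals the habitat-wide average g(t)/(T + t).
g'(t) = 334·12/(t + 12)². Setting 334·12/(t+12)² = 334t/[(t+12)(44+t)] gives 12(44+t) = t(t+12), so t² = 12×44 = 528.
t* = √528 = 22.98 min.

22.98 min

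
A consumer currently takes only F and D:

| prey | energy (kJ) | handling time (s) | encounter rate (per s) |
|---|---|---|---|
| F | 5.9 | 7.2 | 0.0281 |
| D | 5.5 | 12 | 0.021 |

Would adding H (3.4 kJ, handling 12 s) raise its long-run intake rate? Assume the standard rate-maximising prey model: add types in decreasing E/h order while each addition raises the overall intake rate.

Current rate: (0.0281×5.9 + 0.021×5.5)/(1 + 0.0281×7.2 + 0.021×12) = 0.1934 kJ/s.
Profitability of H: 3.4/12 = 0.2833 kJ/s.
0.2833 > 0.1934, so adding H raises the average — include it.

Yes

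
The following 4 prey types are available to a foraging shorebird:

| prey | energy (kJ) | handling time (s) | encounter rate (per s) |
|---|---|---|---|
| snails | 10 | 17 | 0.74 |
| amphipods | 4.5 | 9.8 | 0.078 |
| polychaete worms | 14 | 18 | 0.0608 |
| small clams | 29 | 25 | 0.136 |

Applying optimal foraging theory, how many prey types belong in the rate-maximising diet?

E/h in descending order: small clams 1.16, polychaete worms 0.778, snails 0.588, amphipods 0.459 kJ/s. The optimal diet is the largest prefix of this list for which every included type satisfies E_i/h_i > R on the types above it.
Rate on top 1: 0.8964. polychaete worms: 0.778 < 0.8964 → exclude; stop.
Optimal diet: small clams — 1 of 4 types.

1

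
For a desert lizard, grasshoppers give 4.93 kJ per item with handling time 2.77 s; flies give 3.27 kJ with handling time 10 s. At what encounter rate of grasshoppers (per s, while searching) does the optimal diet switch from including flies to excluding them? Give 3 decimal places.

Drop flies once their profitability E₂/h₂ falls below the rate achievable on grasshoppers alone: E₂/h₂ = λE₁/(1 + λh₁).
Solve for λ: λE₁h₂ = E₂(1 + λh₁) → λ(E₁h₂ − E₂h₁) = E₂ → λ = E₂/(E₁h₂ − E₂h₁).
λ = 3.27/(4.93×10 − 3.27×2.77) = 3.27/40.24 = 0.08126 per s.

0.081 per s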